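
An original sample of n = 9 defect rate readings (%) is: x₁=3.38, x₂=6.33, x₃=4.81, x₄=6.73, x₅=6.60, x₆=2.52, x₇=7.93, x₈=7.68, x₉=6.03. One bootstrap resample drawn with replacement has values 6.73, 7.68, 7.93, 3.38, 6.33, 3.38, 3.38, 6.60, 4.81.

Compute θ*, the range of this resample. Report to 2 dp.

Range = 7.93 − 3.38 = 4.55

θ* = 4.55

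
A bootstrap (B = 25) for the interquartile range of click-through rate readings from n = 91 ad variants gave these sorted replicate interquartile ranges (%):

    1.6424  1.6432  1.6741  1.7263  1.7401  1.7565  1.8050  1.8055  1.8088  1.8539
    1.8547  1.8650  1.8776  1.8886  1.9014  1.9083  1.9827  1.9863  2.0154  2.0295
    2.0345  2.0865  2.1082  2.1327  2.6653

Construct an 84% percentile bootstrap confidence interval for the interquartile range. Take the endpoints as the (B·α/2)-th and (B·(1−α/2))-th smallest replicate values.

α = 0.16; lower rank = 25 × 0.080 = 2; upper rank = 25 × 0.920 = 23.
The 2nd smallest replicate is 1.6432; the 23rd is 2.1082.

(1.6432, 2.1082)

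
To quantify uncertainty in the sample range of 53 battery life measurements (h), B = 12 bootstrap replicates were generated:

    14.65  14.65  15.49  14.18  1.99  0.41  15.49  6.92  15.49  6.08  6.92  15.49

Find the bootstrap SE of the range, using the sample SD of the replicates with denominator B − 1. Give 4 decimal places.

SE* = 5.7740

Bootstrap SE is the standard deviation of the 12 replicate ranges.
Mean of replicates: (14.65 + 14.65 + 15.49 + 14.18 + 1.99 + 0.41 + 15.49 + 6.92 + 15.49 + 6.08 + 6.92 + 15.49) / 12 = 127.76000 / 12 = 10.64667
Sum of squared deviations: (+4.00333)² + (+4.00333)² + (+4.84333)² + (+3.53333)² + (−8.65667)² + (−10.23667)² + (+4.84333)² + (−3.72667)² + (+4.84333)² + (−4.56667)² + (−3.72667)² + (+4.84333)² = 366.72707
Variance = 366.72707 / 11 = 33.33882
SE* = √33.33882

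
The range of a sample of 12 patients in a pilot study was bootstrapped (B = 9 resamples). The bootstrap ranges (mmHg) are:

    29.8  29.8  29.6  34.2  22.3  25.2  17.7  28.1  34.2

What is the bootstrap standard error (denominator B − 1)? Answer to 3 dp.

SE* = 5.388

Bootstrap SE is the standard deviation of the 9 replicate ranges.
Mean of replicates: (29.8 + 29.8 + 29.6 + 34.2 + 22.3 + 25.2 + 17.7 + 28.1 + 34.2) / 9 = 250.9000 / 9 = 27.8778
Sum of squared deviations: (+1.9222)² + (+1.9222)² + (+1.7222)² + (+6.3222)² + (−5.5778)² + (−2.6778)² + (−10.1778)² + (+0.2222)² + (+6.3222)² = 232.2156
Variance = 232.2156 / 8 = 29.0269
SE* = √29.0269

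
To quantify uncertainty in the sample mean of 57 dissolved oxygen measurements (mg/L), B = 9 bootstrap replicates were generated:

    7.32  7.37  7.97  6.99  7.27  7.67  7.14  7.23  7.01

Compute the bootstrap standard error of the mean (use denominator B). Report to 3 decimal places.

SE* = 0.297

Bootstrap SE is the standard deviation of the 9 replicate means.
Mean of replicates: (7.32 + 7.37 + 7.97 + 6.99 + 7.27 + 7.67 + 7.14 + 7.23 + 7.01) / 9 = 65.9700 / 9 = 7.3300
Sum of squared deviations: (−0.0100)² + (+0.0400)² + (+0.6400)² + (−0.3400)² + (−0.0600)² + (+0.3400)² + (−0.1900)² + (−0.1000)² + (−0.3200)² = 0.7946
Variance = 0.7946 / 9 = 0.0883
SE* = √0.0883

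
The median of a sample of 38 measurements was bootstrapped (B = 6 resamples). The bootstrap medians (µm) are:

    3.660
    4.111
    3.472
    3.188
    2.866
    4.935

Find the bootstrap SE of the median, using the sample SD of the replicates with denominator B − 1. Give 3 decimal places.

Bootstrap SE is the standard deviation of the 6 replicate medians.
Mean of replicates: (3.660 + 4.111 + 3.472 + 3.188 + 2.866 + 4.935) / 6 = 22.2320 / 6 = 3.7053
Sum of squared deviations: (−0.0453)² + (+0.4057)² + (−0.2333)² + (−0.5173)² + (−0.8393)² + (+1.2297)² = 2.7053
Variance = 2.7053 / 5 = 0.5411
SE* = √0.5411

SE* = 0.736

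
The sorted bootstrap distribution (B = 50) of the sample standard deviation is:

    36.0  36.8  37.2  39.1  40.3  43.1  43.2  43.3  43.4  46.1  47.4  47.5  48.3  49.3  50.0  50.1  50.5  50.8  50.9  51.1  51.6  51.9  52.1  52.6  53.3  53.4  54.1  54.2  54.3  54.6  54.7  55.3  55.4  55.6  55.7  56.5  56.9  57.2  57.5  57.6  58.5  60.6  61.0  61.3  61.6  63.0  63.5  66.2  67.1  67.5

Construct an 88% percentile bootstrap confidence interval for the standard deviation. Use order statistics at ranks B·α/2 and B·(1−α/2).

α = 0.12; lower rank = 50 × 0.060 = 3; upper rank = 50 × 0.940 = 47.
The 3rd smallest replicate is 37.2; the 47th is 63.5.

(37.2, 63.5)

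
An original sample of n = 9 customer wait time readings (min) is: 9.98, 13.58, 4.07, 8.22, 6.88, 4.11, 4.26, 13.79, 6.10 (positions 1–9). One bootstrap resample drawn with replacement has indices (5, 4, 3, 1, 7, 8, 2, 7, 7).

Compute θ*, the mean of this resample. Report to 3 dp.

Resample values: 6.88, 8.22, 4.07, 9.98, 4.26, 13.79, 13.58, 4.26, 4.26.
Mean = (6.88 + 8.22 + 4.07 + 9.98 + 4.26 + 13.79 + 13.58 + 4.26 + 4.26) / 9 = 69.300 / 9 = 7.700

θ* = 7.700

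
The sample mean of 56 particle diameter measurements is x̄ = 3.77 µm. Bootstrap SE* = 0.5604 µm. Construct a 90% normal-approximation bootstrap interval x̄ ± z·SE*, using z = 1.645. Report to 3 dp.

Margin = 1.645 × 0.5604 = 0.9219
Interval: 3.77 ± 0.9219

(2.848, 4.692)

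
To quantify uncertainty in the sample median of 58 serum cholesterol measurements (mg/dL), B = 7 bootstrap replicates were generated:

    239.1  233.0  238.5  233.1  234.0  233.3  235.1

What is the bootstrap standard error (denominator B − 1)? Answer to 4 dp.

SE* = 2.5948

Bootstrap SE is the standard deviation of the 7 replicate medians.
Mean of replicates: (239.1 + 233.0 + 238.5 + 233.1 + 234.0 + 233.3 + 235.1) / 7 = 1646.10000 / 7 = 235.15714
Sum of squared deviations: (+3.94286)² + (−2.15714)² + (+3.34286)² + (−2.05714)² + (−1.15714)² + (−1.85714)² + (−0.05714)² = 40.39714
Variance = 40.39714 / 6 = 6.73286
SE* = √6.73286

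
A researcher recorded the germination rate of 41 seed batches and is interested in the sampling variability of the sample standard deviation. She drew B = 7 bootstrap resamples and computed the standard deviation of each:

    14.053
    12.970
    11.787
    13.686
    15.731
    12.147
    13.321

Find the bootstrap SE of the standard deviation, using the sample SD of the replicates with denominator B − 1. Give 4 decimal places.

SE* = 1.3104

Bootstrap SE is the standard deviation of the 7 replicate standard deviations.
Mean of replicates: (14.053 + 12.970 + 11.787 + 13.686 + 15.731 + 12.147 + 13.321) / 7 = 93.69500 / 7 = 13.38500
Sum of squared deviations: (+0.66800)² + (−0.41500)² + (−1.59800)² + (+0.30100)² + (+2.34600)² + (−1.23800)² + (−0.06400)² = 10.30311
Variance = 10.30311 / 6 = 1.71718
SE* = √1.71718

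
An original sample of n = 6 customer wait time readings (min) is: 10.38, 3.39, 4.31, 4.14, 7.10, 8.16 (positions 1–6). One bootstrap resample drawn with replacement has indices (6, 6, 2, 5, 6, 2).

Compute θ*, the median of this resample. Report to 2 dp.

Resample values: 8.16, 8.16, 3.39, 7.10, 8.16, 3.39.
Sorted: 3.39, 3.39, 7.10, 8.16, 8.16, 8.16
Median = average of the two middle values = 7.63

θ* = 7.63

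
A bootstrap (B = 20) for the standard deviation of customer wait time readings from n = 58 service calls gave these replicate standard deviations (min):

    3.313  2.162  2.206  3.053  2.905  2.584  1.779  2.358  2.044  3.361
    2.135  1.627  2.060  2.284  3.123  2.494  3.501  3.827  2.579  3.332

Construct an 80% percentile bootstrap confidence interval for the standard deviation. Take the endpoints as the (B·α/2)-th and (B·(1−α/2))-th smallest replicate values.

(1.779, 3.361)

Sorted replicates: 1.627, 1.779, 2.044, 2.060, 2.135, 2.162, 2.206, 2.284, 2.358, 2.494, 2.579, 2.584, 2.905, 3.053, 3.123, 3.313, 3.332, 3.361, 3.501, 3.827
α = 0.20; lower rank = 20 × 0.100 = 2; upper rank = 20 × 0.900 = 18.
The 2nd smallest replicate is 1.779; the 18th is 3.361.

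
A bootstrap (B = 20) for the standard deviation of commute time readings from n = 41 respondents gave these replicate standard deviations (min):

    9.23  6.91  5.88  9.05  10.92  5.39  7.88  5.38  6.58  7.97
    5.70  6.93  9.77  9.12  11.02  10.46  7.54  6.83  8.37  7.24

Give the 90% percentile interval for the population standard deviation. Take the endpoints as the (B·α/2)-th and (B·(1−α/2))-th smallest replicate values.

Sorted replicates: 5.38, 5.39, 5.70, 5.88, 6.58, 6.83, 6.91, 6.93, 7.24, 7.54, 7.88, 7.97, 8.37, 9.05, 9.12, 9.23, 9.77, 10.46, 10.92, 11.02
α = 0.10; lower rank = 20 × 0.050 = 1; upper rank = 20 × 0.950 = 19.
The 1st smallest replicate is 5.38; the 19th is 10.92.

(5.38, 10.92)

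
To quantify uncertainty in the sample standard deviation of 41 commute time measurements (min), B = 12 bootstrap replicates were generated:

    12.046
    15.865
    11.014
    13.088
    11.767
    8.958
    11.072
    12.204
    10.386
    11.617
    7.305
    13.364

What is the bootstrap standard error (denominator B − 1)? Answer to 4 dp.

Bootstrap SE is the standard deviation of the 12 replicate standard deviations.
Mean of replicates: (12.046 + 15.865 + 11.014 + 13.088 + 11.767 + 8.958 + 11.072 + 12.204 + 10.386 + 11.617 + 7.305 + 13.364) / 12 = 138.68600 / 12 = 11.55717
Sum of squared deviations: (+0.48883)² + (+4.30783)² + (−0.54317)² + (+1.53083)² + (+0.20983)² + (−2.59917)² + (−0.48517)² + (+0.64683)² + (−1.17117)² + (+0.05983)² + (−4.25217)² + (+1.80683)² = 51.60912
Variance = 51.60912 / 11 = 4.69174
SE* = √4.69174

SE* = 2.1660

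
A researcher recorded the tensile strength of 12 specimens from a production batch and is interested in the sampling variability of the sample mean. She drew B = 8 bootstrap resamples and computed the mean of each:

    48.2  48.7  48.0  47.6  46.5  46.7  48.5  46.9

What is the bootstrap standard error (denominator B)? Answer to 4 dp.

Bootstrap SE is the standard deviation of the 8 replicate means.
Mean of replicates: (48.2 + 48.7 + 48.0 + 47.6 + 46.5 + 46.7 + 48.5 + 46.9) / 8 = 381.10000 / 8 = 47.63750
Sum of squared deviations: (+0.56250)² + (+1.06250)² + (+0.36250)² + (−0.03750)² + (−1.13750)² + (−0.93750)² + (+0.86250)² + (−0.73750)² = 5.03875
Variance = 5.03875 / 8 = 0.62984
SE* = √0.62984

SE* = 0.7936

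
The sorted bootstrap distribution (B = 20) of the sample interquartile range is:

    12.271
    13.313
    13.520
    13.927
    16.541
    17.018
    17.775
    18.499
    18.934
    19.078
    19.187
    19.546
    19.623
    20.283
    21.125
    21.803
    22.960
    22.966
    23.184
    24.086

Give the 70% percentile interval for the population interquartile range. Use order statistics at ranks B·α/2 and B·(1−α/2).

α = 0.30; lower rank = 20 × 0.150 = 3; upper rank = 20 × 0.850 = 17.
The 3rd smallest replicate is 13.520; the 17th is 22.960.

(13.520, 22.960)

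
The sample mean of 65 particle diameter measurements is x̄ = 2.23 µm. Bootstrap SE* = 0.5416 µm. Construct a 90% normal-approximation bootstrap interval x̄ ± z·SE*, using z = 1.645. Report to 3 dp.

Margin = 1.645 × 0.5416 = 0.8909
Interval: 2.23 ± 0.8909

(1.339, 3.121)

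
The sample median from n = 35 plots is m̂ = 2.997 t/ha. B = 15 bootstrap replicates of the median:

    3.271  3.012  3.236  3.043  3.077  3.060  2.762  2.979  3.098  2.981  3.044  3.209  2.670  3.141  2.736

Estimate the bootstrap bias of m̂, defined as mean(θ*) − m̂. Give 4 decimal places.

mean(θ*) = (3.271 + 3.012 + 3.236 + 3.043 + 3.077 + 3.060 + 2.762 + 2.979 + 3.098 + 2.981 + 3.044 + 3.209 + 2.670 + 3.141 + 2.736) / 15 = 3.02127
bias = 3.02127 − 2.997

bias = +0.0243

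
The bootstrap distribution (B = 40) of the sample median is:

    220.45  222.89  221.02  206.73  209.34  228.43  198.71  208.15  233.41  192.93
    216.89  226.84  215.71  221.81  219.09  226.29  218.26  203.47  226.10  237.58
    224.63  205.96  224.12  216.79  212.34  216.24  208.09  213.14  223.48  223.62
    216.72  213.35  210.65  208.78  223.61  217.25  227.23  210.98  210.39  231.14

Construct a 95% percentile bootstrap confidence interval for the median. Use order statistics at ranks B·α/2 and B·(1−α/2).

(192.93, 233.41)

Sorted replicates: 192.93, 198.71, 203.47, 205.96, 206.73, 208.09, 208.15, 208.78, 209.34, 210.39, 210.65, 210.98, 212.34, 213.14, 213.35, 215.71, 216.24, 216.72, 216.79, 216.89, 217.25, 218.26, 219.09, 220.45, 221.02, 221.81, 222.89, 223.48, 223.61, 223.62, 224.12, 224.63, 226.10, 226.29, 226.84, 227.23, 228.43, 231.14, 233.41, 237.58
α = 0.05; lower rank = 40 × 0.025 = 1; upper rank = 40 × 0.975 = 39.
The 1st smallest replicate is 192.93; the 39th is 233.41.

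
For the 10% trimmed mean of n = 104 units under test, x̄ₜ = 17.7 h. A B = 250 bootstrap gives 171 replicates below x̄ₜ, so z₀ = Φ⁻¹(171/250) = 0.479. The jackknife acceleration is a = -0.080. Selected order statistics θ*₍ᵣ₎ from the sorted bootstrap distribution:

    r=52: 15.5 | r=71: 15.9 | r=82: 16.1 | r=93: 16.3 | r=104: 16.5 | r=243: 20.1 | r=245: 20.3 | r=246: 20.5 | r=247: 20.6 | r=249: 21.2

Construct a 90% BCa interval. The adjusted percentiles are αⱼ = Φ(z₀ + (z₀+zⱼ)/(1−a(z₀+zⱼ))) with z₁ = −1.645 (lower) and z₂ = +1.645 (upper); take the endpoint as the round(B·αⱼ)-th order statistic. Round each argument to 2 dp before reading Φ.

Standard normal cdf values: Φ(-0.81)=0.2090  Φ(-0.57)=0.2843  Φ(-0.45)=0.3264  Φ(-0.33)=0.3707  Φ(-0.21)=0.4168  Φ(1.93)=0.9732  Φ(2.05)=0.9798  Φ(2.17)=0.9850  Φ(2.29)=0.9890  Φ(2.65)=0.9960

(15.5, 20.6)

Lower: z₀ + z₁ = 0.479 + (-1.645) = -1.166; 1 − a(z₀+z₁) = 1 − (-0.080)(-1.166) = 0.9067; argument = 0.479 + (-1.166)/0.9067 = -0.8070 → -0.81.
α₁ = Φ(-0.81) = 0.2090; rank = round(250 × 0.2090) = 52; θ*₍52₎ = 15.5.
Upper: z₀ + z₂ = 2.124; 1 − a(z₀+z₂) = 1.1699; argument = 2.2945 → 2.29; α₂ = 0.9890; rank = 247; θ*₍247₎ = 20.6.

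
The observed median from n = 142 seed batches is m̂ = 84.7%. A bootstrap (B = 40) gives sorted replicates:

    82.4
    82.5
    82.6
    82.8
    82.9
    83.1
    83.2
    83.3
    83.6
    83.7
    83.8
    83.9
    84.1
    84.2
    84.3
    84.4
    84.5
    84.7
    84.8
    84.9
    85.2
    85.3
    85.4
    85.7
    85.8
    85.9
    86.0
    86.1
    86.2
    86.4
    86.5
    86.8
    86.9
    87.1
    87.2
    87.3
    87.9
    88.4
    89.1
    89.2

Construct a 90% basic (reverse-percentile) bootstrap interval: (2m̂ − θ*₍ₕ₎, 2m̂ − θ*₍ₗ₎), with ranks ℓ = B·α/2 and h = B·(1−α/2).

Percentile endpoints at ranks 2 and 38: θ*₍2₎ = 82.5, θ*₍38₎ = 88.4.
Basic interval reflects these around m̂:
  lower = 2 × 84.7 − 88.4 = 81.0
  upper = 2 × 84.7 − 82.5 = 86.9

(81.0, 86.9)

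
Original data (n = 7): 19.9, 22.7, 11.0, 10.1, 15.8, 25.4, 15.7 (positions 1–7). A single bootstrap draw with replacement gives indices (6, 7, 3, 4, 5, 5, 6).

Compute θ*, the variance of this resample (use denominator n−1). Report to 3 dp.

θ* = 38.216

Resample values: 25.4, 15.7, 11.0, 10.1, 15.8, 15.8, 25.4.
Mean = 17.0286; sum of squared deviations = 229.2943
s² = 229.2943 / 6 = 38.2157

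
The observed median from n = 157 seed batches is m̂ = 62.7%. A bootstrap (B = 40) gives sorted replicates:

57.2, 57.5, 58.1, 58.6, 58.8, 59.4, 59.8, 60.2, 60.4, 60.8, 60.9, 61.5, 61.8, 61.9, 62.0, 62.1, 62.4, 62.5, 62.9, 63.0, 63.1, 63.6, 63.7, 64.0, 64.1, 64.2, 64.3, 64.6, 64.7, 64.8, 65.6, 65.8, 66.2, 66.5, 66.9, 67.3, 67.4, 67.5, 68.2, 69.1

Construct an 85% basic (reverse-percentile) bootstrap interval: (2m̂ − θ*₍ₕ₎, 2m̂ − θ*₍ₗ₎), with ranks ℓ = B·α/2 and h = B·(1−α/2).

Percentile endpoints at ranks 3 and 37: θ*₍3₎ = 58.1, θ*₍37₎ = 67.4.
Basic interval reflects these around m̂:
  lower = 2 × 62.7 − 67.4 = 58.0
  upper = 2 × 62.7 − 58.1 = 67.3

(58.0, 67.3)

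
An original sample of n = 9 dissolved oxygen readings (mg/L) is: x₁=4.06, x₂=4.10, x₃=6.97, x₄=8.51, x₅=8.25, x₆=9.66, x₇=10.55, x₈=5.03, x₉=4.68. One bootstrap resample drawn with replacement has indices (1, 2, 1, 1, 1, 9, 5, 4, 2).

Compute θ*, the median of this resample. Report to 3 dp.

Resample values: 4.06, 4.10, 4.06, 4.06, 4.06, 4.68, 8.25, 8.51, 4.10.
Sorted: 4.06, 4.06, 4.06, 4.06, 4.10, 4.10, 4.68, 8.25, 8.51
Median = middle value = 4.100

θ* = 4.100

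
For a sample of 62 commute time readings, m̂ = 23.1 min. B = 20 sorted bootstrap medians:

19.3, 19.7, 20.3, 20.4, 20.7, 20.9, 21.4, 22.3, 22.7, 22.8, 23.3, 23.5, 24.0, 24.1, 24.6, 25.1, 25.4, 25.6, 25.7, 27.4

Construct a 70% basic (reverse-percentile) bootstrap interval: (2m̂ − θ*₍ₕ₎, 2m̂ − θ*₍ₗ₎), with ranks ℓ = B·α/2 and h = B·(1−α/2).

(20.8, 25.9)

Percentile endpoints at ranks 3 and 17: θ*₍3₎ = 20.3, θ*₍17₎ = 25.4.
Basic interval reflects these around m̂:
  lower = 2 × 23.1 − 25.4 = 20.8
  upper = 2 × 23.1 − 20.3 = 25.9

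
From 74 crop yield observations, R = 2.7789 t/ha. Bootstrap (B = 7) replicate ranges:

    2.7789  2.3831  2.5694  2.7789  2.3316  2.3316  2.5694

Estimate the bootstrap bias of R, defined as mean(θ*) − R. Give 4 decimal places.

bias = −0.2442

mean(θ*) = (2.7789 + 2.3831 + 2.5694 + 2.7789 + 2.3316 + 2.3316 + 2.5694) / 7 = 2.53470
bias = 2.53470 − 2.7789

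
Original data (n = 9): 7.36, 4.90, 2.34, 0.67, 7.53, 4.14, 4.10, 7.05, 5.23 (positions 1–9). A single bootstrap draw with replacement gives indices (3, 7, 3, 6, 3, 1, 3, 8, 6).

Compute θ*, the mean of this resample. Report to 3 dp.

θ* = 4.017

Resample values: 2.34, 4.10, 2.34, 4.14, 2.34, 7.36, 2.34, 7.05, 4.14.
Mean = (2.34 + 4.10 + 2.34 + 4.14 + 2.34 + 7.36 + 2.34 + 7.05 + 4.14) / 9 = 36.150 / 9 = 4.017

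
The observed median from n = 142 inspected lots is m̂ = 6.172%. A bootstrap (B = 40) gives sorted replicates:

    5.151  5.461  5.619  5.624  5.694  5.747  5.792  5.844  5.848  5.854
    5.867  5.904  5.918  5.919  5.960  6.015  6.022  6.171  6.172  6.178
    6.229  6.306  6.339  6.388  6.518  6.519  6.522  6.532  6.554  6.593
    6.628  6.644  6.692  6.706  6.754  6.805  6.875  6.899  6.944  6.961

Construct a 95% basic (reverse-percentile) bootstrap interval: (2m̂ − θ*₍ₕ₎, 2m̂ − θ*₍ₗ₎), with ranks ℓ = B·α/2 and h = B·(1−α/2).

(5.400, 7.193)

Percentile endpoints at ranks 1 and 39: θ*₍1₎ = 5.151, θ*₍39₎ = 6.944.
Basic interval reflects these around m̂:
  lower = 2 × 6.172 − 6.944 = 5.400
  upper = 2 × 6.172 − 5.151 = 7.193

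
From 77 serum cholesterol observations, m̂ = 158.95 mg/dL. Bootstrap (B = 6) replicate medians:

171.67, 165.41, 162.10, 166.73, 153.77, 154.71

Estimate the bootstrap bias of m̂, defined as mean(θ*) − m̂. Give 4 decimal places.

bias = +3.4483

mean(θ*) = (171.67 + 165.41 + 162.10 + 166.73 + 153.77 + 154.71) / 6 = 162.39833
bias = 162.39833 − 158.95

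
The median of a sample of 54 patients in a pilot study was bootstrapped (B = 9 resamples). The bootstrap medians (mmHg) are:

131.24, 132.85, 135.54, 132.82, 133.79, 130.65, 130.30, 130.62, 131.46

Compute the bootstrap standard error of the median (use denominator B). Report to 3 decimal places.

Bootstrap SE is the standard deviation of the 9 replicate medians.
Mean of replicates: (131.24 + 132.85 + 135.54 + 132.82 + 133.79 + 130.65 + 130.30 + 130.62 + 131.46) / 9 = 1189.2700 / 9 = 132.1411
Sum of squared deviations: (−0.9011)² + (+0.7089)² + (+3.3989)² + (+0.6789)² + (+1.6489)² + (−1.4911)² + (−1.8411)² + (−1.5211)² + (−0.6811)² = 24.4375
Variance = 24.4375 / 9 = 2.7153
SE* = √2.7153

SE* = 1.648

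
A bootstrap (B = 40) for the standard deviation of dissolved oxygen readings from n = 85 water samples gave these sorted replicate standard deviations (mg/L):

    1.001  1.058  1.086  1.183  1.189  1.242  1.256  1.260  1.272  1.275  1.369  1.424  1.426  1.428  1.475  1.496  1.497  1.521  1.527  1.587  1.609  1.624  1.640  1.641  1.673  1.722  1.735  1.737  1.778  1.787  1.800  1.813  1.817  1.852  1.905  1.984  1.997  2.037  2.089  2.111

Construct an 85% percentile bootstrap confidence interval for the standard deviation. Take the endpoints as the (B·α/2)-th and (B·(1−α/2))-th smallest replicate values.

α = 0.15; lower rank = 40 × 0.075 = 3; upper rank = 40 × 0.925 = 37.
The 3rd smallest replicate is 1.086; the 37th is 1.997.

(1.086, 1.997)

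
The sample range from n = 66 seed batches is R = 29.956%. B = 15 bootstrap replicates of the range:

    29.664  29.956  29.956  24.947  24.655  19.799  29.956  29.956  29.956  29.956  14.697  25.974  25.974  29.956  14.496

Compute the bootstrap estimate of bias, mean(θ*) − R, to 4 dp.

mean(θ*) = (29.664 + 29.956 + 29.956 + 24.947 + 24.655 + 19.799 + 29.956 + 29.956 + 29.956 + 29.956 + 14.697 + 25.974 + 25.974 + 29.956 + 14.496) / 15 = 25.99320
bias = 25.99320 − 29.956

bias = −3.9628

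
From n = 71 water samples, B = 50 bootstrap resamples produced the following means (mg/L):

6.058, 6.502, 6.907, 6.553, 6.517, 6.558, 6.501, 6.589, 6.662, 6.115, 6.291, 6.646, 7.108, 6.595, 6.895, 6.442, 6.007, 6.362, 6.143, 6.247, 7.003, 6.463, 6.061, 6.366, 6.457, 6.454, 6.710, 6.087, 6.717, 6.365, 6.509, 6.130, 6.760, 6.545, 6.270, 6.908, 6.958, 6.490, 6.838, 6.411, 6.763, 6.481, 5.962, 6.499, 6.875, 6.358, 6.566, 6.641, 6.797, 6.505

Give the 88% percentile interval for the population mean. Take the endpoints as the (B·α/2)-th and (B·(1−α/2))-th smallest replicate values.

Sorted replicates: 5.962, 6.007, 6.058, 6.061, 6.087, 6.115, 6.130, 6.143, 6.247, 6.270, 6.291, 6.358, 6.362, 6.365, 6.366, 6.411, 6.442, 6.454, 6.457, 6.463, 6.481, 6.490, 6.499, 6.501, 6.502, 6.505, 6.509, 6.517, 6.545, 6.553, 6.558, 6.566, 6.589, 6.595, 6.641, 6.646, 6.662, 6.710, 6.717, 6.760, 6.763, 6.797, 6.838, 6.875, 6.895, 6.907, 6.908, 6.958, 7.003, 7.108
α = 0.12; lower rank = 50 × 0.060 = 3; upper rank = 50 × 0.940 = 47.
The 3rd smallest replicate is 6.058; the 47th is 6.908.

(6.058, 6.908)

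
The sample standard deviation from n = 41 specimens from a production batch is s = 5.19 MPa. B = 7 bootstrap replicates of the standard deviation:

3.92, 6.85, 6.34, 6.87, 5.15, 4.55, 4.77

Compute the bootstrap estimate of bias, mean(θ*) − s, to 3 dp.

bias = +0.303

mean(θ*) = (3.92 + 6.85 + 6.34 + 6.87 + 5.15 + 4.55 + 4.77) / 7 = 5.4929
bias = 5.4929 − 5.19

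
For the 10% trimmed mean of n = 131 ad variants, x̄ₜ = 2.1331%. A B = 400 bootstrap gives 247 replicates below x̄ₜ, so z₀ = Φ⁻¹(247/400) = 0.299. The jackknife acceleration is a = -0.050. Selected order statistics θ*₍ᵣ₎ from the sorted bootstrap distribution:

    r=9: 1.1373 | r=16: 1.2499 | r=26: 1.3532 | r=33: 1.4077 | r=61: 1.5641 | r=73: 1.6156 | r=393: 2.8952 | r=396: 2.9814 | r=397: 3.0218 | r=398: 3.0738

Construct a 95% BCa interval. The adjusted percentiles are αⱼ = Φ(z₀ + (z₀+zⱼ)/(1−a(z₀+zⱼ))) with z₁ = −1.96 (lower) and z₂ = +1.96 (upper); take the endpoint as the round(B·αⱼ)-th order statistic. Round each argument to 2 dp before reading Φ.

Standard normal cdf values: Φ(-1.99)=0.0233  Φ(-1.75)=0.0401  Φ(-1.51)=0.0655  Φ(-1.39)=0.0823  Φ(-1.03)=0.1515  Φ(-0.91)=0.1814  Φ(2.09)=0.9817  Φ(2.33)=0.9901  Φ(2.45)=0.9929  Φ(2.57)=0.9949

(1.3532, 2.9814)

Lower: z₀ + z₁ = 0.299 + (-1.960) = -1.661; 1 − a(z₀+z₁) = 1 − (-0.050)(-1.661) = 0.9169; argument = 0.299 + (-1.661)/0.9169 = -1.5124 → -1.51.
α₁ = Φ(-1.51) = 0.0655; rank = round(400 × 0.0655) = 26; θ*₍26₎ = 1.3532.
Upper: z₀ + z₂ = 2.259; 1 − a(z₀+z₂) = 1.1130; argument = 2.3287 → 2.33; α₂ = 0.9901; rank = 396; θ*₍396₎ = 2.9814.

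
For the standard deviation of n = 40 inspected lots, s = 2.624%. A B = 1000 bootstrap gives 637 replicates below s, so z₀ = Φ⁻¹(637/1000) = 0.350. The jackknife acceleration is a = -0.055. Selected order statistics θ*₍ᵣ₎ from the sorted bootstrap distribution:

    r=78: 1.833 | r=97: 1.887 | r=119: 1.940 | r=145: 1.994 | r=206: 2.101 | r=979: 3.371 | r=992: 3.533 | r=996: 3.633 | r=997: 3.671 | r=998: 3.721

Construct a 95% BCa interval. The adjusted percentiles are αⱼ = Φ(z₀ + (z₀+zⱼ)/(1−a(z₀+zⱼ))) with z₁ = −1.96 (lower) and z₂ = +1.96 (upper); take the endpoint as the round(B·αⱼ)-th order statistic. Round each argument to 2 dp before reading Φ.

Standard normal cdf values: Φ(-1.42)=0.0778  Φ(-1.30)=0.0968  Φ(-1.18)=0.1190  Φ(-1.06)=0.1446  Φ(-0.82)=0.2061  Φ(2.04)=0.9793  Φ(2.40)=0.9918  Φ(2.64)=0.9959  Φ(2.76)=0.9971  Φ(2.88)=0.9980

Lower: z₀ + z₁ = 0.350 + (-1.960) = -1.610; 1 − a(z₀+z₁) = 1 − (-0.055)(-1.610) = 0.9114; argument = 0.350 + (-1.610)/0.9114 = -1.4164 → -1.42.
α₁ = Φ(-1.42) = 0.0778; rank = round(1000 × 0.0778) = 78; θ*₍78₎ = 1.833.
Upper: z₀ + z₂ = 2.310; 1 − a(z₀+z₂) = 1.1271; argument = 2.3996 → 2.40; α₂ = 0.9918; rank = 992; θ*₍992₎ = 3.533.

(1.833, 3.533)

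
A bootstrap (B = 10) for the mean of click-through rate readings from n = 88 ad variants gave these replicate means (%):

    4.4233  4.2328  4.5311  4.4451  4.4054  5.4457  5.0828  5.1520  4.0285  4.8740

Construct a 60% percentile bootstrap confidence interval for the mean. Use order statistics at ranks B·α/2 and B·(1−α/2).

Sorted replicates: 4.0285, 4.2328, 4.4054, 4.4233, 4.4451, 4.5311, 4.8740, 5.0828, 5.1520, 5.4457
α = 0.40; lower rank = 10 × 0.200 = 2; upper rank = 10 × 0.800 = 8.
The 2nd smallest replicate is 4.2328; the 8th is 5.0828.

(4.2328, 5.0828)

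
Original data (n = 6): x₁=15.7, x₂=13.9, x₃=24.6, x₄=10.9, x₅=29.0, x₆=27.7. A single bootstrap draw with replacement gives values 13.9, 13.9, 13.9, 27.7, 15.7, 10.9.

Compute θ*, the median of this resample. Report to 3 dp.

θ* = 13.900

Sorted: 10.9, 13.9, 13.9, 13.9, 15.7, 27.7
Median = average of the two middle values = 13.900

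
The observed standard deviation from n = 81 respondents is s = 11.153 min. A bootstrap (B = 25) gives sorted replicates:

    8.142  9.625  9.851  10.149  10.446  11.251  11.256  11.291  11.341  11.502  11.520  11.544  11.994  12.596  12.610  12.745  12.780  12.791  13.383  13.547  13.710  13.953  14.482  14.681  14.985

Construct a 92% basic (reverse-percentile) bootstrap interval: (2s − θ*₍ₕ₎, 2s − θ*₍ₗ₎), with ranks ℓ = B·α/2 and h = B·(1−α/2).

Percentile endpoints at ranks 1 and 24: θ*₍1₎ = 8.142, θ*₍24₎ = 14.681.
Basic interval reflects these around s:
  lower = 2 × 11.153 − 14.681 = 7.625
  upper = 2 × 11.153 − 8.142 = 14.164

(7.625, 14.164)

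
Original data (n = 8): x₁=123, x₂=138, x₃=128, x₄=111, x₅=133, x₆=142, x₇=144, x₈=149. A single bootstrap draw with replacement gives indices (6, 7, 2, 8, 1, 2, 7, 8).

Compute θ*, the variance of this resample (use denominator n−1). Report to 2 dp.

Resample values: 142, 144, 138, 149, 123, 138, 144, 149.
Mean = 140.8750; sum of squared deviations = 488.8750
s² = 488.8750 / 7 = 69.8393

θ* = 69.84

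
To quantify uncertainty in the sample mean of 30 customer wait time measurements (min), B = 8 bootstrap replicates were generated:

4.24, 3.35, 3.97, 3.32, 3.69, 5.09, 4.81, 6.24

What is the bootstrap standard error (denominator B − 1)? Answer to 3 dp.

Bootstrap SE is the standard deviation of the 8 replicate means.
Mean of replicates: (4.24 + 3.35 + 3.97 + 3.32 + 3.69 + 5.09 + 4.81 + 6.24) / 8 = 34.7100 / 8 = 4.3388
Sum of squared deviations: (−0.0987)² + (−0.9888)² + (−0.3687)² + (−1.0188)² + (−0.6488)² + (+0.7512)² + (+0.4712)² + (+1.9013)² = 6.9833
Variance = 6.9833 / 7 = 0.9976
SE* = √0.9976

SE* = 0.999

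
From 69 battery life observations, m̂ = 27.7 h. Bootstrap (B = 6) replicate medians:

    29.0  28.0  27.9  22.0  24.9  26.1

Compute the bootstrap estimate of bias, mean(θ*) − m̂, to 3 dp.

bias = −1.383

mean(θ*) = (29.0 + 28.0 + 27.9 + 22.0 + 24.9 + 26.1) / 6 = 26.3167
bias = 26.3167 − 27.7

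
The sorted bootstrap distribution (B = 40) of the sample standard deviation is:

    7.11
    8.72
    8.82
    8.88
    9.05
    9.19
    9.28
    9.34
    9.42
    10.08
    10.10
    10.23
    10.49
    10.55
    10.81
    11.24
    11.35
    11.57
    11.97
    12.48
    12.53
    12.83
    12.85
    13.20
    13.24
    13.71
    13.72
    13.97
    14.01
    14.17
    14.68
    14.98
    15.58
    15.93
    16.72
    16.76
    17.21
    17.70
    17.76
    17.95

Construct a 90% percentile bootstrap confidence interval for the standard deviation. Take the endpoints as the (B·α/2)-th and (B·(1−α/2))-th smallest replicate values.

(8.72, 17.70)

α = 0.10; lower rank = 40 × 0.050 = 2; upper rank = 40 × 0.950 = 38.
The 2nd smallest replicate is 8.72; the 38th is 17.70.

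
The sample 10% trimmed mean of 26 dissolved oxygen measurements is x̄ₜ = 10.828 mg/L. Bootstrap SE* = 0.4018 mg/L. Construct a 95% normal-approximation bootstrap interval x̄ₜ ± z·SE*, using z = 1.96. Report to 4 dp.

Margin = 1.96 × 0.4018 = 0.78753
Interval: 10.828 ± 0.78753

(10.0405, 11.6155)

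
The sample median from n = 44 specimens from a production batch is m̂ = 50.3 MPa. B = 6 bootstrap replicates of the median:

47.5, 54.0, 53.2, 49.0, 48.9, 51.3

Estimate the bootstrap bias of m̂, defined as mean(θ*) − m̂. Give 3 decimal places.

mean(θ*) = (47.5 + 54.0 + 53.2 + 49.0 + 48.9 + 51.3) / 6 = 50.6500
bias = 50.6500 − 50.3

bias = +0.350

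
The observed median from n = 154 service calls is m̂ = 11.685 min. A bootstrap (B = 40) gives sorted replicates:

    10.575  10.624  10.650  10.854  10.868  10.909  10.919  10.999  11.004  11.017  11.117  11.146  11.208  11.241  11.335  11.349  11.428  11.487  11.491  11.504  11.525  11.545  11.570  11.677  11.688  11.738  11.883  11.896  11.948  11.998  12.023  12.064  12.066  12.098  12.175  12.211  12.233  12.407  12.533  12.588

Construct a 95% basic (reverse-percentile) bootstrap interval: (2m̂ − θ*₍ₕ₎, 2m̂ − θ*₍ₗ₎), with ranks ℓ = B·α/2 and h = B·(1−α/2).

(10.837, 12.795)

Percentile endpoints at ranks 1 and 39: θ*₍1₎ = 10.575, θ*₍39₎ = 12.533.
Basic interval reflects these around m̂:
  lower = 2 × 11.685 − 12.533 = 10.837
  upper = 2 × 11.685 − 10.575 = 12.795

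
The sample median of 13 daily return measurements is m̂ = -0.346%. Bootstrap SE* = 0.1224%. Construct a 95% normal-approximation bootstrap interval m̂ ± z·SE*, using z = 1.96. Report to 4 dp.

Margin = 1.96 × 0.1224 = 0.23990
Interval: -0.346 ± 0.23990

(-0.5859, -0.1061)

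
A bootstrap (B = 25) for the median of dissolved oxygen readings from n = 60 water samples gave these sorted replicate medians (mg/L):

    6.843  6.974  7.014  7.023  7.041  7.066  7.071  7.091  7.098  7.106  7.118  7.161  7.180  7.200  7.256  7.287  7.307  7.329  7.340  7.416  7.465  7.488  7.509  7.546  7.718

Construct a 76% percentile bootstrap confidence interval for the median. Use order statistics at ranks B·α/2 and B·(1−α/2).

α = 0.24; lower rank = 25 × 0.120 = 3; upper rank = 25 × 0.880 = 22.
The 3rd smallest replicate is 7.014; the 22nd is 7.488.

(7.014, 7.488)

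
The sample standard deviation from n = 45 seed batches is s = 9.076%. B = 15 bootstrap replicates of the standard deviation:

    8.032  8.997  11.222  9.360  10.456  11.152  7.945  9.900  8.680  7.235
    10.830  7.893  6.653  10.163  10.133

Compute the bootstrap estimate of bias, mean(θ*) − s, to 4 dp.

bias = +0.1674

mean(θ*) = (8.032 + 8.997 + 11.222 + 9.360 + 10.456 + 11.152 + 7.945 + 9.900 + 8.680 + 7.235 + 10.830 + 7.893 + 6.653 + 10.163 + 10.133) / 15 = 9.24340
bias = 9.24340 − 9.076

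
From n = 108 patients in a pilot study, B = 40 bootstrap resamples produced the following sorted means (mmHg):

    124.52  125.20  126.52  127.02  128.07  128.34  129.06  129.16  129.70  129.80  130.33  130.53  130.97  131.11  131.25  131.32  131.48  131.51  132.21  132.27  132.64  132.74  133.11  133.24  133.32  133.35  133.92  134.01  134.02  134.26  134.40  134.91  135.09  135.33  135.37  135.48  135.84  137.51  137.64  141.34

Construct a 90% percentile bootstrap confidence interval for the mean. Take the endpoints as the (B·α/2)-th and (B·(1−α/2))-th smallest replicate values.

α = 0.10; lower rank = 40 × 0.050 = 2; upper rank = 40 × 0.950 = 38.
The 2nd smallest replicate is 125.20; the 38th is 137.51.

(125.20, 137.51)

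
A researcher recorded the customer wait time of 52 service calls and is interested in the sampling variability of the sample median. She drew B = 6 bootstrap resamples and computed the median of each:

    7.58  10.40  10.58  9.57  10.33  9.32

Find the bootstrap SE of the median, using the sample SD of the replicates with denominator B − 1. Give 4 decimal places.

Bootstrap SE is the standard deviation of the 6 replicate medians.
Mean of replicates: (7.58 + 10.40 + 10.58 + 9.57 + 10.33 + 9.32) / 6 = 57.78000 / 6 = 9.63000
Sum of squared deviations: (−2.05000)² + (+0.77000)² + (+0.95000)² + (−0.06000)² + (+0.70000)² + (−0.31000)² = 6.28760
Variance = 6.28760 / 5 = 1.25752
SE* = √1.25752

SE* = 1.1214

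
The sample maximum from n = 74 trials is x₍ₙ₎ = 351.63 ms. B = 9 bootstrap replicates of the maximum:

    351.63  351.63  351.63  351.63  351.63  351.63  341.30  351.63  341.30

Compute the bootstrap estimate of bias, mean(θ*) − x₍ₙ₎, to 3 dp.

mean(θ*) = (351.63 + 351.63 + 351.63 + 351.63 + 351.63 + 351.63 + 341.30 + 351.63 + 341.30) / 9 = 349.3344
bias = 349.3344 − 351.63

bias = −2.296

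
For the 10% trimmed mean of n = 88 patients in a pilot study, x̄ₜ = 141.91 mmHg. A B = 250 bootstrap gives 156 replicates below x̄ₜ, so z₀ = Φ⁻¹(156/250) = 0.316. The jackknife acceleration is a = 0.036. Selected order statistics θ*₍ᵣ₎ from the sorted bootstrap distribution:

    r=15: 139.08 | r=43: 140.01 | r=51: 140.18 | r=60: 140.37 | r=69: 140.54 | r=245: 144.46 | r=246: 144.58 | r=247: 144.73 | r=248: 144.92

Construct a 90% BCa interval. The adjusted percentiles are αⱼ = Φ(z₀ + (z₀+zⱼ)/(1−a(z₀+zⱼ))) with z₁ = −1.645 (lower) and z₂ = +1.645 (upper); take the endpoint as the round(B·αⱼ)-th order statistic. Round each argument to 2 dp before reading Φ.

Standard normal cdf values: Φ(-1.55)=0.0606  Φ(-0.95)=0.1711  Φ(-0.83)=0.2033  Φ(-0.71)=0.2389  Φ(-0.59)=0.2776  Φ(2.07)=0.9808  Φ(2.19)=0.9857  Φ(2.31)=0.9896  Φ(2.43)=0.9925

Lower: z₀ + z₁ = 0.316 + (-1.645) = -1.329; 1 − a(z₀+z₁) = 1 − (0.036)(-1.329) = 1.0478; argument = 0.316 + (-1.329)/1.0478 = -0.9523 → -0.95.
α₁ = Φ(-0.95) = 0.1711; rank = round(250 × 0.1711) = 43; θ*₍43₎ = 140.01.
Upper: z₀ + z₂ = 1.961; 1 − a(z₀+z₂) = 0.9294; argument = 2.4260 → 2.43; α₂ = 0.9925; rank = 248; θ*₍248₎ = 144.92.

(140.01, 144.92)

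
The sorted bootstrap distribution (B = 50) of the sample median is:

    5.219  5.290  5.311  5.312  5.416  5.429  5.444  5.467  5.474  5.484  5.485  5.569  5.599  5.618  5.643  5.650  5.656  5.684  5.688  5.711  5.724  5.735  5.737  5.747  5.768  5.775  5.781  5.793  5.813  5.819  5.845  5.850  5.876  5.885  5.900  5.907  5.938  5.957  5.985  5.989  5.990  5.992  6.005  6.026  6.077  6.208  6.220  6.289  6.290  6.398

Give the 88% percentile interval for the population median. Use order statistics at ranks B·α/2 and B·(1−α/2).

(5.311, 6.220)

α = 0.12; lower rank = 50 × 0.060 = 3; upper rank = 50 × 0.940 = 47.
The 3rd smallest replicate is 5.311; the 47th is 6.220.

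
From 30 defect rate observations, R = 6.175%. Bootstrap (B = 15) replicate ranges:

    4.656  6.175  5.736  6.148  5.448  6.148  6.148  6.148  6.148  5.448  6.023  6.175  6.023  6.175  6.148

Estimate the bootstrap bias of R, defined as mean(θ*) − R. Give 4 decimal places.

bias = −0.2585

mean(θ*) = (4.656 + 6.175 + 5.736 + 6.148 + 5.448 + 6.148 + 6.148 + 6.148 + 6.148 + 5.448 + 6.023 + 6.175 + 6.023 + 6.175 + 6.148) / 15 = 5.91647
bias = 5.91647 − 6.175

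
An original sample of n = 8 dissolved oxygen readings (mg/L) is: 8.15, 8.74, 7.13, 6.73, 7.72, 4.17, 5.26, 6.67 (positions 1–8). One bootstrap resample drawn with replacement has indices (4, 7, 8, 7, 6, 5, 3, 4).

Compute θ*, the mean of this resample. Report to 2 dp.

Resample values: 6.73, 5.26, 6.67, 5.26, 4.17, 7.72, 7.13, 6.73.
Mean = (6.73 + 5.26 + 6.67 + 5.26 + 4.17 + 7.72 + 7.13 + 6.73) / 8 = 49.670 / 8 = 6.21

θ* = 6.21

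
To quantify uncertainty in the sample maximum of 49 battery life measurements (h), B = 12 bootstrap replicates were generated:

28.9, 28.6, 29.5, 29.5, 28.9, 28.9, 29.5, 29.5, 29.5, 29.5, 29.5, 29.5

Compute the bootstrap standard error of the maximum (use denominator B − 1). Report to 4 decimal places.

SE* = 0.3415

Bootstrap SE is the standard deviation of the 12 replicate maximums.
Mean of replicates: (28.9 + 28.6 + 29.5 + 29.5 + 28.9 + 28.9 + 29.5 + 29.5 + 29.5 + 29.5 + 29.5 + 29.5) / 12 = 351.30000 / 12 = 29.27500
Sum of squared deviations: (−0.37500)² + (−0.67500)² + (+0.22500)² + (+0.22500)² + (−0.37500)² + (−0.37500)² + (+0.22500)² + (+0.22500)² + (+0.22500)² + (+0.22500)² + (+0.22500)² + (+0.22500)² = 1.28250
Variance = 1.28250 / 11 = 0.11659
SE* = √0.11659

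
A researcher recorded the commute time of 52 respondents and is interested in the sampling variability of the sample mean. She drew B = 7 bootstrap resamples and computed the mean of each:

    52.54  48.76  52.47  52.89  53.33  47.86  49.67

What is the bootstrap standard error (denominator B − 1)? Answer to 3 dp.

Bootstrap SE is the standard deviation of the 7 replicate means.
Mean of replicates: (52.54 + 48.76 + 52.47 + 52.89 + 53.33 + 47.86 + 49.67) / 7 = 357.5200 / 7 = 51.0743
Sum of squared deviations: (+1.4657)² + (−2.3143)² + (+1.3957)² + (+1.8157)² + (+2.2557)² + (−3.2143)² + (−1.4043)² = 30.1410
Variance = 30.1410 / 6 = 5.0235
SE* = √5.0235

SE* = 2.241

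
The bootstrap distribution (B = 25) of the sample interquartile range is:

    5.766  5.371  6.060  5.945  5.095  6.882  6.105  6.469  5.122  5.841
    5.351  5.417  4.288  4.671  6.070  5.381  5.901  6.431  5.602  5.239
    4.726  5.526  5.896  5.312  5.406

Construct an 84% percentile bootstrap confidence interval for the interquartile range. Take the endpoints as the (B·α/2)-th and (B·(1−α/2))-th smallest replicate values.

Sorted replicates: 4.288, 4.671, 4.726, 5.095, 5.122, 5.239, 5.312, 5.351, 5.371, 5.381, 5.406, 5.417, 5.526, 5.602, 5.766, 5.841, 5.896, 5.901, 5.945, 6.060, 6.070, 6.105, 6.431, 6.469, 6.882
α = 0.16; lower rank = 25 × 0.080 = 2; upper rank = 25 × 0.920 = 23.
The 2nd smallest replicate is 4.671; the 23rd is 6.431.

(4.671, 6.431)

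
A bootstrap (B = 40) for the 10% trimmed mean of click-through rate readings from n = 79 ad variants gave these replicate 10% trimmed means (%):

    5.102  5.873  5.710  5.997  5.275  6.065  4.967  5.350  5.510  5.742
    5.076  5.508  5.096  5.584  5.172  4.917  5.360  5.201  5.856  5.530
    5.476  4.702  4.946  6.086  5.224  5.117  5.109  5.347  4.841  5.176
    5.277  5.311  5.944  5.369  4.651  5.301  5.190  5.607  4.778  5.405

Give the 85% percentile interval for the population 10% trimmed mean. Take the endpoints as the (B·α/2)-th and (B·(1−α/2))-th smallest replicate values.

(4.778, 5.944)

Sorted replicates: 4.651, 4.702, 4.778, 4.841, 4.917, 4.946, 4.967, 5.076, 5.096, 5.102, 5.109, 5.117, 5.172, 5.176, 5.190, 5.201, 5.224, 5.275, 5.277, 5.301, 5.311, 5.347, 5.350, 5.360, 5.369, 5.405, 5.476, 5.508, 5.510, 5.530, 5.584, 5.607, 5.710, 5.742, 5.856, 5.873, 5.944, 5.997, 6.065, 6.086
α = 0.15; lower rank = 40 × 0.075 = 3; upper rank = 40 × 0.925 = 37.
The 3rd smallest replicate is 4.778; the 37th is 5.944.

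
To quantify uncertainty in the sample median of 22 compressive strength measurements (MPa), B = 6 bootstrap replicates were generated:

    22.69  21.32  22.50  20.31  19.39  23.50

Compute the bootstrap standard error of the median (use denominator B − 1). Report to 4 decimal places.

SE* = 1.5641

Bootstrap SE is the standard deviation of the 6 replicate medians.
Mean of replicates: (22.69 + 21.32 + 22.50 + 20.31 + 19.39 + 23.50) / 6 = 129.71000 / 6 = 21.61833
Sum of squared deviations: (+1.07167)² + (−0.29833)² + (+0.88167)² + (−1.30833)² + (−2.22833)² + (+1.88167)² = 12.23268
Variance = 12.23268 / 5 = 2.44654
SE* = √2.44654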